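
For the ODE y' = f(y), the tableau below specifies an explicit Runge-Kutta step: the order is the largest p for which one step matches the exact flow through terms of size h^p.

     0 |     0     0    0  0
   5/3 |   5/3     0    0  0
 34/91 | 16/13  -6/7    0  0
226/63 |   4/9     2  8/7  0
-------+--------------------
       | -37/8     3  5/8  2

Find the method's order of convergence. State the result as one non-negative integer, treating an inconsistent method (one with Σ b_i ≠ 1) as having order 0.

1

b = (-37/8, 3, 5/8, 2)
c = (0, 5/3, 34/91, 226/63)
Ac = (0, 0, -10/7, 7186/1911)
Σ b_i: (-37/8)·1 + 3·1 + 5/8·1 + 2·1 = 1 ✓
b·c: 3·5/3 + 5/8·34/91 + 2·226/63 = 5807/468 ≠ 1/2 ⇒ order 1.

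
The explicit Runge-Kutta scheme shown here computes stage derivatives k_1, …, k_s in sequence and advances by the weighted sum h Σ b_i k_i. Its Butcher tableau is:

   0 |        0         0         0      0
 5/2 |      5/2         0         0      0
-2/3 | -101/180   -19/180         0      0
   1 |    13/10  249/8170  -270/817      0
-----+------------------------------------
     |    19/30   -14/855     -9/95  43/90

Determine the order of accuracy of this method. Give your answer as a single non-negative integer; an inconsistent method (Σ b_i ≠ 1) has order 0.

b = (19/30, -14/855, -9/95, 43/90)
c = (0, 5/2, -2/3, 1)
Ac = (0, 0, -19/72, 51/172)
Σ b_i: 19/30·1 + (-14/855)·1 + (-9/95)·1 + 43/90·1 = 1 ✓
b·c: (-14/855)·5/2 + (-9/95)·(-2/3) + 43/90·1 = 1/2 ✓
b·c²: (-14/855)·25/4 + (-9/95)·4/9 + 43/90·1 = 1/3 ✓
b·Ac: (-9/95)·(-19/72) + 43/90·51/172 = 1/6 ✓
b·c³: (-14/855)·125/8 + (-9/95)·(-8/27) + 43/90·1 = 1/4 ✓
b·(c∘Ac): (-9/95)·19/108 + 43/90·51/172 = 1/8 ✓
b·Ac²: (-9/95)·(-95/144) + 43/90·15/344 = 1/12 ✓
b·A²c: 43/90·15/172 = 1/24 ✓; 4 stages ⇒ order 4.

4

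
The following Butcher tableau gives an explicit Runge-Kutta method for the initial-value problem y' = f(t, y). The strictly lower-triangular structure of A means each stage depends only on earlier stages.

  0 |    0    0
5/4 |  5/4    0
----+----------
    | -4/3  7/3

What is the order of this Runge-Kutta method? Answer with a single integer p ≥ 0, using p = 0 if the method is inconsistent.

1

b = (-4/3, 7/3)
c = (0, 5/4)
Σ b_i: (-4/3)·1 + 7/3·1 = 1 ✓
b·c: 7/3·5/4 = 35/12 ≠ 1/2 ⇒ order 1.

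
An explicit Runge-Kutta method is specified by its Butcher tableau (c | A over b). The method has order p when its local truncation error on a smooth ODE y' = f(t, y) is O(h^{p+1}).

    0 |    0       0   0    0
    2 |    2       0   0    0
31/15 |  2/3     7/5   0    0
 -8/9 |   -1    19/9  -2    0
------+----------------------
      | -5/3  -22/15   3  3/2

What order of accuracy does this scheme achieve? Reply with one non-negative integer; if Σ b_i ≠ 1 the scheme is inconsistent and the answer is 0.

0

b = (-5/3, -22/15, 3, 3/2)
c = (0, 2, 31/15, -8/9)
Ac = (0, 0, 14/5, 4/45)
Σ b_i: (-5/3)·1 + (-22/15)·1 + 3·1 + 3/2·1 = 41/30 ≠ 1 ⇒ order 0.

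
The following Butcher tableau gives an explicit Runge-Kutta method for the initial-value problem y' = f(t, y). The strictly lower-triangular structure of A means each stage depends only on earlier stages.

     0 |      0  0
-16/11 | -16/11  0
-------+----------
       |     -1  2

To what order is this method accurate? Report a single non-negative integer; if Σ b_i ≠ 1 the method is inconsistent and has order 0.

b = (-1, 2)
c = (0, -16/11)
Σ b_i: (-1)·1 + 2·1 = 1 ✓
b·c: 2·(-16/11) = -32/11 ≠ 1/2 ⇒ order 1.

1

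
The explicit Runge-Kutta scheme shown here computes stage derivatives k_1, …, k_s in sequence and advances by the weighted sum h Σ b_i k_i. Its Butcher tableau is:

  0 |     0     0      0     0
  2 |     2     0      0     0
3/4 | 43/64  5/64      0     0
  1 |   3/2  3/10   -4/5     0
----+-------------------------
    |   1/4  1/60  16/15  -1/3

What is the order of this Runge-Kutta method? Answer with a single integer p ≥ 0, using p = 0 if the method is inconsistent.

b = (1/4, 1/60, 16/15, -1/3)
c = (0, 2, 3/4, 1)
Ac = (0, 0, 5/32, 0)
Σ b_i: 1/4·1 + 1/60·1 + 16/15·1 + (-1/3)·1 = 1 ✓
b·c: 1/60·2 + 16/15·3/4 + (-1/3)·1 = 1/2 ✓
b·c²: 1/60·4 + 16/15·9/16 + (-1/3)·1 = 1/3 ✓
b·Ac: 16/15·5/32 = 1/6 ✓
b·c³: 1/60·8 + 16/15·27/64 + (-1/3)·1 = 1/4 ✓
b·(c∘Ac): 16/15·15/128 = 1/8 ✓
b·Ac²: 16/15·5/16 + (-1/3)·3/4 = 1/12 ✓
b·A²c: (-1/3)·(-1/8) = 1/24 ✓; 4 stages ⇒ order 4.

4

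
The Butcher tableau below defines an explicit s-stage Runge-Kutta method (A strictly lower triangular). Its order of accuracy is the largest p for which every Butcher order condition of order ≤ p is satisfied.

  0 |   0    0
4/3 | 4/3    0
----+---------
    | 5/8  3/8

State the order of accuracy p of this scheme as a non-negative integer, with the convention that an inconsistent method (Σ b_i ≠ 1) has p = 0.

2

b = (5/8, 3/8)
c = (0, 4/3)
Σ b_i: 5/8·1 + 3/8·1 = 1 ✓
b·c: 3/8·4/3 = 1/2 ✓; 2 stages ⇒ order 2.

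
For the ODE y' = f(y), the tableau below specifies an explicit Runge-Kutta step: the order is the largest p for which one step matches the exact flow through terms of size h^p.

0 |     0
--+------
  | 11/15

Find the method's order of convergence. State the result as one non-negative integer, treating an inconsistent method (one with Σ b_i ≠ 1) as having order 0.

b = (11/15)
c = (0)
Σ b_i: 11/15·1 = 11/15 ≠ 1 ⇒ order 0.

0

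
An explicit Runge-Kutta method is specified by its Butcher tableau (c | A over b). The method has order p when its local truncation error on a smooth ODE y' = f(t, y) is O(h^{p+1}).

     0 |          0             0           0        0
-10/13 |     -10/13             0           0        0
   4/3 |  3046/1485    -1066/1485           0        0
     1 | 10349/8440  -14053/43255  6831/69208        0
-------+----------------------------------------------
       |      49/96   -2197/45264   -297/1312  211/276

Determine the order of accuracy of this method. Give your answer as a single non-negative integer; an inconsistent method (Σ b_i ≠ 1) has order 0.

4

b = (49/96, -2197/45264, -297/1312, 211/276)
c = (0, -10/13, 4/3, 1)
Ac = (0, 0, 164/297, 161/422)
Σ b_i: 49/96·1 + (-2197/45264)·1 + (-297/1312)·1 + 211/276·1 = 1 ✓
b·c: (-2197/45264)·(-10/13) + (-297/1312)·4/3 + 211/276·1 = 1/2 ✓
b·c²: (-2197/45264)·100/169 + (-297/1312)·16/9 + 211/276·1 = 1/3 ✓
b·Ac: (-297/1312)·164/297 + 211/276·161/422 = 1/6 ✓
b·c³: (-2197/45264)·(-1000/2197) + (-297/1312)·64/27 + 211/276·1 = 1/4 ✓
b·(c∘Ac): (-297/1312)·656/891 + 211/276·161/422 = 1/8 ✓
b·Ac²: (-297/1312)·(-1640/3861) + 211/276·(-46/2743) = 1/12 ✓
b·A²c: 211/276·23/422 = 1/24 ✓; 4 stages ⇒ order 4.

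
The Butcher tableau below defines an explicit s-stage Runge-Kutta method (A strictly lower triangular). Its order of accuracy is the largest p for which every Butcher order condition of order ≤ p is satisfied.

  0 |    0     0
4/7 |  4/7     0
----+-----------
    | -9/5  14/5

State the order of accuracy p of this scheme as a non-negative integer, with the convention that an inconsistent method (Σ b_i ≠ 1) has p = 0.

1

b = (-9/5, 14/5)
c = (0, 4/7)
Σ b_i: (-9/5)·1 + 14/5·1 = 1 ✓
b·c: 14/5·4/7 = 8/5 ≠ 1/2 ⇒ order 1.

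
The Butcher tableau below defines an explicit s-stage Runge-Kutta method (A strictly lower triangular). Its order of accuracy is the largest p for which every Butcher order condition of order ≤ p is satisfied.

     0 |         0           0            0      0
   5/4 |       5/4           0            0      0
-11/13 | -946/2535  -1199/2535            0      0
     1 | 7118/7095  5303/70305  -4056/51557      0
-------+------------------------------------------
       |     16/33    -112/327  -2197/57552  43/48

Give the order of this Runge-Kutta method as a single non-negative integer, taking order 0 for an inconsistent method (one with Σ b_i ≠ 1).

4

b = (16/33, -112/327, -2197/57552, 43/48)
c = (0, 5/4, -11/13, 1)
Ac = (0, 0, -1199/2028, 83/516)
Σ b_i: 16/33·1 + (-112/327)·1 + (-2197/57552)·1 + 43/48·1 = 1 ✓
b·c: (-112/327)·5/4 + (-2197/57552)·(-11/13) + 43/48·1 = 1/2 ✓
b·c²: (-112/327)·25/16 + (-2197/57552)·121/169 + 43/48·1 = 1/3 ✓
b·Ac: (-2197/57552)·(-1199/2028) + 43/48·83/516 = 1/6 ✓
b·c³: (-112/327)·125/64 + (-2197/57552)·(-1331/2197) + 43/48·1 = 1/4 ✓
b·(c∘Ac): (-2197/57552)·13189/26364 + 43/48·83/516 = 1/8 ✓
b·Ac²: (-2197/57552)·(-5995/8112) + 43/48·127/2064 = 1/12 ✓
b·A²c: 43/48·2/43 = 1/24 ✓; 4 stages ⇒ order 4.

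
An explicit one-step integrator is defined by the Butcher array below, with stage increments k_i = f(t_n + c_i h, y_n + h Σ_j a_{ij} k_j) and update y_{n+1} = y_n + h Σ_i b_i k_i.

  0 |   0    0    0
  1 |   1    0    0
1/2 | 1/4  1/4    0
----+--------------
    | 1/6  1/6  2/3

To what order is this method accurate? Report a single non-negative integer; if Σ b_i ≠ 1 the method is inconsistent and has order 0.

b = (1/6, 1/6, 2/3)
c = (0, 1, 1/2)
Ac = (0, 0, 1/4)
Σ b_i: 1/6·1 + 1/6·1 + 2/3·1 = 1 ✓
b·c: 1/6·1 + 2/3·1/2 = 1/2 ✓
b·c²: 1/6·1 + 2/3·1/4 = 1/3 ✓
b·Ac: 2/3·1/4 = 1/6 ✓; 3 stages ⇒ order 3.

3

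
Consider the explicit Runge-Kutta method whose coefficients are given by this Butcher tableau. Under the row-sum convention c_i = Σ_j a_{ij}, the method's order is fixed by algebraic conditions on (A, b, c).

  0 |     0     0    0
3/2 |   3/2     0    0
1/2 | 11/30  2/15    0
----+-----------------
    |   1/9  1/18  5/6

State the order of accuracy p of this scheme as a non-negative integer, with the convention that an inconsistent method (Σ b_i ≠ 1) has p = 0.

b = (1/9, 1/18, 5/6)
c = (0, 3/2, 1/2)
Ac = (0, 0, 1/5)
Σ b_i: 1/9·1 + 1/18·1 + 5/6·1 = 1 ✓
b·c: 1/18·3/2 + 5/6·1/2 = 1/2 ✓
b·c²: 1/18·9/4 + 5/6·1/4 = 1/3 ✓
b·Ac: 5/6·1/5 = 1/6 ✓; 3 stages ⇒ order 3.

3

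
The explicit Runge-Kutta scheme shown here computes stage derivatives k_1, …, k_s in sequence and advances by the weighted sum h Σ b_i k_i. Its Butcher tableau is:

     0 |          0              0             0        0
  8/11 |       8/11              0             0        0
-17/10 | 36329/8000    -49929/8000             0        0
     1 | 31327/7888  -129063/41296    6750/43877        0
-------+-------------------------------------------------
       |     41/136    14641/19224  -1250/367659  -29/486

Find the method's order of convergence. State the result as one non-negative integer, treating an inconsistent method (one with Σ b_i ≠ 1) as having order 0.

b = (41/136, 14641/19224, -1250/367659, -29/486)
c = (0, 8/11, -17/10, 1)
Ac = (0, 0, -4539/1000, -147/58)
Σ b_i: 41/136·1 + 14641/19224·1 + (-1250/367659)·1 + (-29/486)·1 = 1 ✓
b·c: 14641/19224·8/11 + (-1250/367659)·(-17/10) + (-29/486)·1 = 1/2 ✓
b·c²: 14641/19224·64/121 + (-1250/367659)·289/100 + (-29/486)·1 = 1/3 ✓
b·Ac: (-1250/367659)·(-4539/1000) + (-29/486)·(-147/58) = 1/6 ✓
b·c³: 14641/19224·512/1331 + (-1250/367659)·(-4913/1000) + (-29/486)·1 = 1/4 ✓
b·(c∘Ac): (-1250/367659)·77163/10000 + (-29/486)·(-147/58) = 1/8 ✓
b·Ac²: (-1250/367659)·(-4539/1375) + (-29/486)·(-771/638) = 1/12 ✓
b·A²c: (-29/486)·(-81/116) = 1/24 ✓; 4 stages ⇒ order 4.

4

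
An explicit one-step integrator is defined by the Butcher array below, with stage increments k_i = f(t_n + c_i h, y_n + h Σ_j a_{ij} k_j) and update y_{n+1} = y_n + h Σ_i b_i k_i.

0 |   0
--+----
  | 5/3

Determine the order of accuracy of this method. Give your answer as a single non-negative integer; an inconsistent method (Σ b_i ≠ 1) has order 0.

b = (5/3)
c = (0)
Σ b_i: 5/3·1 = 5/3 ≠ 1 ⇒ order 0.

0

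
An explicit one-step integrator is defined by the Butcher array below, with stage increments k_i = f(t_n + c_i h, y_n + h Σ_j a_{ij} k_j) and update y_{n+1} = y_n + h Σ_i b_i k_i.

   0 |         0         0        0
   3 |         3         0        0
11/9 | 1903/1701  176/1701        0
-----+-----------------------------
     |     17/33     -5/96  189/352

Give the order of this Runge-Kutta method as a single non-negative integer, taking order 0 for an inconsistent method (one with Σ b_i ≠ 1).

3

b = (17/33, -5/96, 189/352)
c = (0, 3, 11/9)
Ac = (0, 0, 176/567)
Σ b_i: 17/33·1 + (-5/96)·1 + 189/352·1 = 1 ✓
b·c: (-5/96)·3 + 189/352·11/9 = 1/2 ✓
b·c²: (-5/96)·9 + 189/352·121/81 = 1/3 ✓
b·Ac: 189/352·176/567 = 1/6 ✓; 3 stages ⇒ order 3.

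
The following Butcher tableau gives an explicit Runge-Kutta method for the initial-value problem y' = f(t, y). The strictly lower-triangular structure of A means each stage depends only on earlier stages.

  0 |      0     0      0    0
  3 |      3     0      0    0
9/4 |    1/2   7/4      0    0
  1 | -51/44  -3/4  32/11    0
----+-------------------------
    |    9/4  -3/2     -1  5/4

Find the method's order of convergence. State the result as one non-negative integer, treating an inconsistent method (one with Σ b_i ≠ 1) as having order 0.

1

b = (9/4, -3/2, -1, 5/4)
c = (0, 3, 9/4, 1)
Ac = (0, 0, 21/4, 189/44)
Σ b_i: 9/4·1 + (-3/2)·1 + (-1)·1 + 5/4·1 = 1 ✓
b·c: (-3/2)·3 + (-1)·9/4 + 5/4·1 = -11/2 ≠ 1/2 ⇒ order 1.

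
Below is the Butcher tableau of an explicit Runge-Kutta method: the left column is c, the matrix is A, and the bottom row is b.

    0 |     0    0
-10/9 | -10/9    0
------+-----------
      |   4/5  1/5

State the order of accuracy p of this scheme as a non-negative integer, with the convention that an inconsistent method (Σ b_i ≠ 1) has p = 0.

b = (4/5, 1/5)
c = (0, -10/9)
Σ b_i: 4/5·1 + 1/5·1 = 1 ✓
b·c: 1/5·(-10/9) = -2/9 ≠ 1/2 ⇒ order 1.

1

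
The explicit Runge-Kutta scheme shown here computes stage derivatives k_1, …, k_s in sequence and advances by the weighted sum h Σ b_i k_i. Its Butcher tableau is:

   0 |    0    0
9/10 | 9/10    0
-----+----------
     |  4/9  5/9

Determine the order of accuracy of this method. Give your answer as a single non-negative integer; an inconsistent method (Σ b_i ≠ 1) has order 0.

2

b = (4/9, 5/9)
c = (0, 9/10)
Σ b_i: 4/9·1 + 5/9·1 = 1 ✓
b·c: 5/9·9/10 = 1/2 ✓; 2 stages ⇒ order 2.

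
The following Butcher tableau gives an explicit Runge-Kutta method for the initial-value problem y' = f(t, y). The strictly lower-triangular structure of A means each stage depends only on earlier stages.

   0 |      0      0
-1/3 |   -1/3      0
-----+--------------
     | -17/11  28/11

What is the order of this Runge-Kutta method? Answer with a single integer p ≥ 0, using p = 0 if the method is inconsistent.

b = (-17/11, 28/11)
c = (0, -1/3)
Σ b_i: (-17/11)·1 + 28/11·1 = 1 ✓
b·c: 28/11·(-1/3) = -28/33 ≠ 1/2 ⇒ order 1.

1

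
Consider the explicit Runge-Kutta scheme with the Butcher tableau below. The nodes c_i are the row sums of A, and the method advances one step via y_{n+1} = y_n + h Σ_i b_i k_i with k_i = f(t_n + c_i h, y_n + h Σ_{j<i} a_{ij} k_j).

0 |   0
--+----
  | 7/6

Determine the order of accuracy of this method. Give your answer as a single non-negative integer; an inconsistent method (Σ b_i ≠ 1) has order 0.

b = (7/6)
c = (0)
Σ b_i: 7/6·1 = 7/6 ≠ 1 ⇒ order 0.

0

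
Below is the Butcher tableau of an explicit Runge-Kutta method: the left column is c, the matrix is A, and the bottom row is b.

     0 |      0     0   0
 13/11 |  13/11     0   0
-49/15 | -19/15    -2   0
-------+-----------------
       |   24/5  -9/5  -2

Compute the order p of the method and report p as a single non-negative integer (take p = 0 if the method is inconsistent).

1

b = (24/5, -9/5, -2)
c = (0, 13/11, -49/15)
Ac = (0, 0, -26/11)
Σ b_i: 24/5·1 + (-9/5)·1 + (-2)·1 = 1 ✓
b·c: (-9/5)·13/11 + (-2)·(-49/15) = 727/165 ≠ 1/2 ⇒ order 1.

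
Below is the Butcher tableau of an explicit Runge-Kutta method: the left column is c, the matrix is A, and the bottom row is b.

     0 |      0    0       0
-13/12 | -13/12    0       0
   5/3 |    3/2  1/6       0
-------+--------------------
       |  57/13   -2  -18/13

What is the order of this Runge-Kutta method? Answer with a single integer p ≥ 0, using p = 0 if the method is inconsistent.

1

b = (57/13, -2, -18/13)
c = (0, -13/12, 5/3)
Ac = (0, 0, -13/72)
Σ b_i: 57/13·1 + (-2)·1 + (-18/13)·1 = 1 ✓
b·c: (-2)·(-13/12) + (-18/13)·5/3 = -11/78 ≠ 1/2 ⇒ order 1.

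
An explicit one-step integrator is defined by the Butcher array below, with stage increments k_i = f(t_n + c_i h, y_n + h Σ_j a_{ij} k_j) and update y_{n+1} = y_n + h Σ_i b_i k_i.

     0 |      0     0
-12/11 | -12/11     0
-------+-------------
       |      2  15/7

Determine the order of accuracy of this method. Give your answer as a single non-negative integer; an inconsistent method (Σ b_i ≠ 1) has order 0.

0

b = (2, 15/7)
c = (0, -12/11)
Σ b_i: 2·1 + 15/7·1 = 29/7 ≠ 1 ⇒ order 0.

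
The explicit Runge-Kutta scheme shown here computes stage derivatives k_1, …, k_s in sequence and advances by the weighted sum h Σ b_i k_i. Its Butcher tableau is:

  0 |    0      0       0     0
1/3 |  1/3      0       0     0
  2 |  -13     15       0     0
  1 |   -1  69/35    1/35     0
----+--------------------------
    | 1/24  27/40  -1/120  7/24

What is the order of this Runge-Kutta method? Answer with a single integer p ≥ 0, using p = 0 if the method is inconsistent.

4

b = (1/24, 27/40, -1/120, 7/24)
c = (0, 1/3, 2, 1)
Ac = (0, 0, 5, 5/7)
Σ b_i: 1/24·1 + 27/40·1 + (-1/120)·1 + 7/24·1 = 1 ✓
b·c: 27/40·1/3 + (-1/120)·2 + 7/24·1 = 1/2 ✓
b·c²: 27/40·1/9 + (-1/120)·4 + 7/24·1 = 1/3 ✓
b·Ac: (-1/120)·5 + 7/24·5/7 = 1/6 ✓
b·c³: 27/40·1/27 + (-1/120)·8 + 7/24·1 = 1/4 ✓
b·(c∘Ac): (-1/120)·10 + 7/24·5/7 = 1/8 ✓
b·Ac²: (-1/120)·5/3 + 7/24·1/3 = 1/12 ✓
b·A²c: 7/24·1/7 = 1/24 ✓; 4 stages ⇒ order 4.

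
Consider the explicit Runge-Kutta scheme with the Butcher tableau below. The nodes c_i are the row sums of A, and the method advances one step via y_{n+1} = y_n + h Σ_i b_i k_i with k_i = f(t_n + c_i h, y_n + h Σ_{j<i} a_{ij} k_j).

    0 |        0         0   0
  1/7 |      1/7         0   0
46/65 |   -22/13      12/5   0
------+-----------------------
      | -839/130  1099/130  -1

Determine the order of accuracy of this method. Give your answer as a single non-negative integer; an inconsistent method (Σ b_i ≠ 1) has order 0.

2

b = (-839/130, 1099/130, -1)
c = (0, 1/7, 46/65)
Ac = (0, 0, 12/35)
Σ b_i: (-839/130)·1 + 1099/130·1 + (-1)·1 = 1 ✓
b·c: 1099/130·1/7 + (-1)·46/65 = 1/2 ✓
b·c²: 1099/130·1/49 + (-1)·2116/4225 = -19419/59150 ≠ 1/3 ⇒ order 2.
b·Ac: (-1)·12/35 = -12/35 ≠ 1/6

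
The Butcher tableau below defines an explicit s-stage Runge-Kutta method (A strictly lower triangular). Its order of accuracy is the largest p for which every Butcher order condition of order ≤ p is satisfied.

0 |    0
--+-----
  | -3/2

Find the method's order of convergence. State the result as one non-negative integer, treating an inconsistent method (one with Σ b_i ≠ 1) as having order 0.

0

b = (-3/2)
c = (0)
Σ b_i: (-3/2)·1 = -3/2 ≠ 1 ⇒ order 0.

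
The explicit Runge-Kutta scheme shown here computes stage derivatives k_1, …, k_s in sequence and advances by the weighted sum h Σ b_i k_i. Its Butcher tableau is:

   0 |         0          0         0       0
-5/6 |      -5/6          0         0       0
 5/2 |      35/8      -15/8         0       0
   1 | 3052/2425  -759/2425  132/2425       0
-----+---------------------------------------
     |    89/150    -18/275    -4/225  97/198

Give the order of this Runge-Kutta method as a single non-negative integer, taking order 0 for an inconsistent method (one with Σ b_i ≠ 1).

4

b = (89/150, -18/275, -4/225, 97/198)
c = (0, -5/6, 5/2, 1)
Ac = (0, 0, 25/16, 77/194)
Σ b_i: 89/150·1 + (-18/275)·1 + (-4/225)·1 + 97/198·1 = 1 ✓
b·c: (-18/275)·(-5/6) + (-4/225)·5/2 + 97/198·1 = 1/2 ✓
b·c²: (-18/275)·25/36 + (-4/225)·25/4 + 97/198·1 = 1/3 ✓
b·Ac: (-4/225)·25/16 + 97/198·77/194 = 1/6 ✓
b·c³: (-18/275)·(-125/216) + (-4/225)·125/8 + 97/198·1 = 1/4 ✓
b·(c∘Ac): (-4/225)·125/32 + 97/198·77/194 = 1/8 ✓
b·Ac²: (-4/225)·(-125/96) + 97/198·143/1164 = 1/12 ✓
b·A²c: 97/198·33/388 = 1/24 ✓; 4 stages ⇒ order 4.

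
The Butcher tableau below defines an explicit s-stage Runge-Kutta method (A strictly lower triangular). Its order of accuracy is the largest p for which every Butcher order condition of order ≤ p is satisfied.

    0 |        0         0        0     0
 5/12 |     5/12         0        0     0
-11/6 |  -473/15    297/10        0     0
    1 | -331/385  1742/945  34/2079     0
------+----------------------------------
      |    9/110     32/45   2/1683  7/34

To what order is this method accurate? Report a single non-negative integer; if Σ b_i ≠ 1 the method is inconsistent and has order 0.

4

b = (9/110, 32/45, 2/1683, 7/34)
c = (0, 5/12, -11/6, 1)
Ac = (0, 0, 99/8, 31/42)
Σ b_i: 9/110·1 + 32/45·1 + 2/1683·1 + 7/34·1 = 1 ✓
b·c: 32/45·5/12 + 2/1683·(-11/6) + 7/34·1 = 1/2 ✓
b·c²: 32/45·25/144 + 2/1683·121/36 + 7/34·1 = 1/3 ✓
b·Ac: 2/1683·99/8 + 7/34·31/42 = 1/6 ✓
b·c³: 32/45·125/1728 + 2/1683·(-1331/216) + 7/34·1 = 1/4 ✓
b·(c∘Ac): 2/1683·(-363/16) + 7/34·31/42 = 1/8 ✓
b·Ac²: 2/1683·165/32 + 7/34·3/8 = 1/12 ✓
b·A²c: 7/34·17/84 = 1/24 ✓; 4 stages ⇒ order 4.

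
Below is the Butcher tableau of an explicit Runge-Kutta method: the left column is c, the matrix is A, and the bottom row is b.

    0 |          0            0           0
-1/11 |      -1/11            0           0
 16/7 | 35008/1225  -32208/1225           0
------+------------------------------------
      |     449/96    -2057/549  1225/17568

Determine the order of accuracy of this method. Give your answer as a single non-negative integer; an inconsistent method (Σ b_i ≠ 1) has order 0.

3

b = (449/96, -2057/549, 1225/17568)
c = (0, -1/11, 16/7)
Ac = (0, 0, 2928/1225)
Σ b_i: 449/96·1 + (-2057/549)·1 + 1225/17568·1 = 1 ✓
b·c: (-2057/549)·(-1/11) + 1225/17568·16/7 = 1/2 ✓
b·c²: (-2057/549)·1/121 + 1225/17568·256/49 = 1/3 ✓
b·Ac: 1225/17568·2928/1225 = 1/6 ✓; 3 stages ⇒ order 3.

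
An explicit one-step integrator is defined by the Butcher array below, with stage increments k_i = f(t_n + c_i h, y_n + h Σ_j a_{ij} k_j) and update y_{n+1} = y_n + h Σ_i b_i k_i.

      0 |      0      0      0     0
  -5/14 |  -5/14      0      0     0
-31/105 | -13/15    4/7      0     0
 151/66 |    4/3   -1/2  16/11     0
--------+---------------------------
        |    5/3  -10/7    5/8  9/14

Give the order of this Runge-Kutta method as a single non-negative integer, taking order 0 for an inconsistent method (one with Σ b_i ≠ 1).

0

b = (5/3, -10/7, 5/8, 9/14)
c = (0, -5/14, -31/105, 151/66)
Ac = (0, 0, -10/49, -1159/4620)
Σ b_i: 5/3·1 + (-10/7)·1 + 5/8·1 + 9/14·1 = 253/168 ≠ 1 ⇒ order 0.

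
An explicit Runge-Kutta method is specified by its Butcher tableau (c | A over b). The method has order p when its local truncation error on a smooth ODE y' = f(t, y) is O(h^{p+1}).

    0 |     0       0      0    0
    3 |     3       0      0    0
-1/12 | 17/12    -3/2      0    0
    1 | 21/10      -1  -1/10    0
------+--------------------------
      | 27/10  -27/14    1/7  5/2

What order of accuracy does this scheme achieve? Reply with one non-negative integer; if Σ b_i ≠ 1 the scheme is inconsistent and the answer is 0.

b = (27/10, -27/14, 1/7, 5/2)
c = (0, 3, -1/12, 1)
Ac = (0, 0, -9/2, -359/120)
Σ b_i: 27/10·1 + (-27/14)·1 + 1/7·1 + 5/2·1 = 239/70 ≠ 1 ⇒ order 0.

0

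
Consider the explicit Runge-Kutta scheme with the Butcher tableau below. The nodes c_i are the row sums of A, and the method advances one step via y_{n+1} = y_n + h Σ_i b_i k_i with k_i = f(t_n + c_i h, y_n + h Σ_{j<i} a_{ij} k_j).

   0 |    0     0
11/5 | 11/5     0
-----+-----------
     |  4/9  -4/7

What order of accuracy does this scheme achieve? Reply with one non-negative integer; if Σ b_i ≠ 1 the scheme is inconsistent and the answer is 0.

0

b = (4/9, -4/7)
c = (0, 11/5)
Σ b_i: 4/9·1 + (-4/7)·1 = -8/63 ≠ 1 ⇒ order 0.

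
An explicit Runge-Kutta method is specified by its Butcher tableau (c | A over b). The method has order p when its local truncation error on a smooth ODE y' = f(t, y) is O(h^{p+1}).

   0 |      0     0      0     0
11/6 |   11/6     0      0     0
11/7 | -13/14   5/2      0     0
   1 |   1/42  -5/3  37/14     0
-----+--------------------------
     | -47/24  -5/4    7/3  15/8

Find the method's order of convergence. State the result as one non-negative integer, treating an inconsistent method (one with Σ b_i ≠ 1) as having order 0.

1

b = (-47/24, -5/4, 7/3, 15/8)
c = (0, 11/6, 11/7, 1)
Ac = (0, 0, 55/12, 484/441)
Σ b_i: (-47/24)·1 + (-5/4)·1 + 7/3·1 + 15/8·1 = 1 ✓
b·c: (-5/4)·11/6 + 7/3·11/7 + 15/8·1 = 13/4 ≠ 1/2 ⇒ order 1.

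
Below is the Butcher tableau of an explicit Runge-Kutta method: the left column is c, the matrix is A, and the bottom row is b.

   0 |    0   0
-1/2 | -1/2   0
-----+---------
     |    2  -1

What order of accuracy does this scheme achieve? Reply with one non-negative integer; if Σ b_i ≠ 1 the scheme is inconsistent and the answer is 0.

b = (2, -1)
c = (0, -1/2)
Σ b_i: 2·1 + (-1)·1 = 1 ✓
b·c: (-1)·(-1/2) = 1/2 ✓; 2 stages ⇒ order 2.

2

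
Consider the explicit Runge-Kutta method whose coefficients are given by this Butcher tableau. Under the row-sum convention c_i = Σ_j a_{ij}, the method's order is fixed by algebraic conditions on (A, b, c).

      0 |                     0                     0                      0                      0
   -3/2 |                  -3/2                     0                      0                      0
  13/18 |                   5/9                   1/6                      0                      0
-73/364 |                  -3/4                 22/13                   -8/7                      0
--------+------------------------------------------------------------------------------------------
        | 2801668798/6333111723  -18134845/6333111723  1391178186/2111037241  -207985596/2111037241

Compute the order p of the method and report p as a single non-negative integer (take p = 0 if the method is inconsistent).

3

b = (2801668798/6333111723, -18134845/6333111723, 1391178186/2111037241, -207985596/2111037241)
c = (0, -3/2, 13/18, -73/364)
Ac = (0, 0, -1/4, -2755/819)
Σ b_i: 2801668798/6333111723·1 + (-18134845/6333111723)·1 + 1391178186/2111037241·1 + (-207985596/2111037241)·1 = 1 ✓
b·c: (-18134845/6333111723)·(-3/2) + 1391178186/2111037241·13/18 + (-207985596/2111037241)·(-73/364) = 1/2 ✓
b·c²: (-18134845/6333111723)·9/4 + 1391178186/2111037241·169/324 + (-207985596/2111037241)·5329/132496 = 1/3 ✓
b·Ac: 1391178186/2111037241·(-1/4) + (-207985596/2111037241)·(-2755/819) = 1/6 ✓
b·c³: (-18134845/6333111723)·(-27/8) + 1391178186/2111037241·2197/5832 + (-207985596/2111037241)·(-389017/48228544) = 235939641833/911968088112 ≠ 1/4 ⇒ order 3.
b·(c∘Ac): 1391178186/2111037241·(-13/72) + (-207985596/2111037241)·201115/298116 = -4697954183/25332446892 ≠ 1/8
b·Ac²: 1391178186/2111037241·3/8 + (-207985596/2111037241)·47345/14742 = -15797049347/227992022028 ≠ 1/12
b·A²c: (-207985596/2111037241)·2/7 = -59424456/2111037241 ≠ 1/24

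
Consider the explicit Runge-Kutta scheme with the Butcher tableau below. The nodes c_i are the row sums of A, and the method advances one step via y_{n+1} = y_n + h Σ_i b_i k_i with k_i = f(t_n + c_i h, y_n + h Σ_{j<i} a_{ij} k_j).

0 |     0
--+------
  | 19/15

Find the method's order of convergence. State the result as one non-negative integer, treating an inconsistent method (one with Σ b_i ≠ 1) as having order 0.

0

b = (19/15)
c = (0)
Σ b_i: 19/15·1 = 19/15 ≠ 1 ⇒ order 0.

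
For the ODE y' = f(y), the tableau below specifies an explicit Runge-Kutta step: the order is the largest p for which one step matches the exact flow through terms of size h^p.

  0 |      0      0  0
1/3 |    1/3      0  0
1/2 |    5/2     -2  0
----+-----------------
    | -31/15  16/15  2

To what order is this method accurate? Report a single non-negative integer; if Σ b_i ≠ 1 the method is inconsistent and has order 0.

b = (-31/15, 16/15, 2)
c = (0, 1/3, 1/2)
Ac = (0, 0, -2/3)
Σ b_i: (-31/15)·1 + 16/15·1 + 2·1 = 1 ✓
b·c: 16/15·1/3 + 2·1/2 = 61/45 ≠ 1/2 ⇒ order 1.

1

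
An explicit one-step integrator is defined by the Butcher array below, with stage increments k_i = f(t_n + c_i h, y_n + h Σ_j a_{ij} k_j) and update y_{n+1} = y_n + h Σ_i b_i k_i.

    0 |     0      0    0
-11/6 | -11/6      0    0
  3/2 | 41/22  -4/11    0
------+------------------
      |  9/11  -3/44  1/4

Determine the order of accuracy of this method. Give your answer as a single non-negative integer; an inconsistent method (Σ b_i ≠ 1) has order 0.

3

b = (9/11, -3/44, 1/4)
c = (0, -11/6, 3/2)
Ac = (0, 0, 2/3)
Σ b_i: 9/11·1 + (-3/44)·1 + 1/4·1 = 1 ✓
b·c: (-3/44)·(-11/6) + 1/4·3/2 = 1/2 ✓
b·c²: (-3/44)·121/36 + 1/4·9/4 = 1/3 ✓
b·Ac: 1/4·2/3 = 1/6 ✓; 3 stages ⇒ order 3.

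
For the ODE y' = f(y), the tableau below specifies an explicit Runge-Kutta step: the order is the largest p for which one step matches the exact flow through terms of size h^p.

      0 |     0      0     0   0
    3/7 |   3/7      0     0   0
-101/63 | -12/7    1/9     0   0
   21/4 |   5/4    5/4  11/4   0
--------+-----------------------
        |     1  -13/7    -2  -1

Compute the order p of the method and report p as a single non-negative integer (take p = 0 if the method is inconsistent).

0

b = (1, -13/7, -2, -1)
c = (0, 3/7, -101/63, 21/4)
Ac = (0, 0, 1/21, -244/63)
Σ b_i: 1·1 + (-13/7)·1 + (-2)·1 + (-1)·1 = -27/7 ≠ 1 ⇒ order 0.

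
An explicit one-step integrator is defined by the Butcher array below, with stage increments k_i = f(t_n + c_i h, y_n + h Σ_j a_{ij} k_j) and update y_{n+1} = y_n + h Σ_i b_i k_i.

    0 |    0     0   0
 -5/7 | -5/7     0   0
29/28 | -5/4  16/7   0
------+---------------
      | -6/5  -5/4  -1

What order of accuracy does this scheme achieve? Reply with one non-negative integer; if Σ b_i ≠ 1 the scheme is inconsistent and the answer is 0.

b = (-6/5, -5/4, -1)
c = (0, -5/7, 29/28)
Ac = (0, 0, -80/49)
Σ b_i: (-6/5)·1 + (-5/4)·1 + (-1)·1 = -69/20 ≠ 1 ⇒ order 0.

0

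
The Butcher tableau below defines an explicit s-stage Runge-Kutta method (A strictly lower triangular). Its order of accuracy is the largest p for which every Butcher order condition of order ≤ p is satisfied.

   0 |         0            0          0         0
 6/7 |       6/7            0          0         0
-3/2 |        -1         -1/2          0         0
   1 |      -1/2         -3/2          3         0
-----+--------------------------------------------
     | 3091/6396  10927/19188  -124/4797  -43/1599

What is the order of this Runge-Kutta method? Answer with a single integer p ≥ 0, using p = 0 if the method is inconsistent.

b = (3091/6396, 10927/19188, -124/4797, -43/1599)
c = (0, 6/7, -3/2, 1)
Ac = (0, 0, -3/7, -81/14)
Σ b_i: 3091/6396·1 + 10927/19188·1 + (-124/4797)·1 + (-43/1599)·1 = 1 ✓
b·c: 10927/19188·6/7 + (-124/4797)·(-3/2) + (-43/1599)·1 = 1/2 ✓
b·c²: 10927/19188·36/49 + (-124/4797)·9/4 + (-43/1599)·1 = 1/3 ✓
b·Ac: (-124/4797)·(-3/7) + (-43/1599)·(-81/14) = 1/6 ✓
b·c³: 10927/19188·216/343 + (-124/4797)·(-27/8) + (-43/1599)·1 = 9379/22386 ≠ 1/4 ⇒ order 3.
b·(c∘Ac): (-124/4797)·9/14 + (-43/1599)·(-81/14) = 1037/7462 ≠ 1/8
b·Ac²: (-124/4797)·(-18/49) + (-43/1599)·1107/196 = -2125/14924 ≠ 1/12
b·A²c: (-43/1599)·(-9/7) = 129/3731 ≠ 1/24

3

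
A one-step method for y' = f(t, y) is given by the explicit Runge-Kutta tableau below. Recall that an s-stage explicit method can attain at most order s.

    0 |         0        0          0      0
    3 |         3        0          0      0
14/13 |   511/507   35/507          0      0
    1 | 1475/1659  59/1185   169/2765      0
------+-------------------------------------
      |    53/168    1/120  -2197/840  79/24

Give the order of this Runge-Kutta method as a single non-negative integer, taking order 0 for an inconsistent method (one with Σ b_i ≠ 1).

4

b = (53/168, 1/120, -2197/840, 79/24)
c = (0, 3, 14/13, 1)
Ac = (0, 0, 35/169, 17/79)
Σ b_i: 53/168·1 + 1/120·1 + (-2197/840)·1 + 79/24·1 = 1 ✓
b·c: 1/120·3 + (-2197/840)·14/13 + 79/24·1 = 1/2 ✓
b·c²: 1/120·9 + (-2197/840)·196/169 + 79/24·1 = 1/3 ✓
b·Ac: (-2197/840)·35/169 + 79/24·17/79 = 1/6 ✓
b·c³: 1/120·27 + (-2197/840)·2744/2197 + 79/24·1 = 1/4 ✓
b·(c∘Ac): (-2197/840)·490/2197 + 79/24·17/79 = 1/8 ✓
b·Ac²: (-2197/840)·105/169 + 79/24·41/79 = 1/12 ✓
b·A²c: 79/24·1/79 = 1/24 ✓; 4 stages ⇒ order 4.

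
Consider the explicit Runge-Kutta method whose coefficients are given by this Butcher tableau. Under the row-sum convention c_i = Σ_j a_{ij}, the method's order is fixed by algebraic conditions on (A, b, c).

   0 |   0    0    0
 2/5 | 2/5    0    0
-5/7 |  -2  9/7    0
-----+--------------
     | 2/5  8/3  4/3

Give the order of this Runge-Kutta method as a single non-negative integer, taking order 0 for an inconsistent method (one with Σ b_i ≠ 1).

0

b = (2/5, 8/3, 4/3)
c = (0, 2/5, -5/7)
Ac = (0, 0, 18/35)
Σ b_i: 2/5·1 + 8/3·1 + 4/3·1 = 22/5 ≠ 1 ⇒ order 0.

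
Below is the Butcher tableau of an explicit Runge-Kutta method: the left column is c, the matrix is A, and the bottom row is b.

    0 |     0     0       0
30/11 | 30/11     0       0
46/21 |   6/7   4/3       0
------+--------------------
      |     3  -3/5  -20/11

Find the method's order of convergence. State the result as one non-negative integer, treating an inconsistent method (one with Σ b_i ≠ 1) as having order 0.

0

b = (3, -3/5, -20/11)
c = (0, 30/11, 46/21)
Ac = (0, 0, 40/11)
Σ b_i: 3·1 + (-3/5)·1 + (-20/11)·1 = 32/55 ≠ 1 ⇒ order 0.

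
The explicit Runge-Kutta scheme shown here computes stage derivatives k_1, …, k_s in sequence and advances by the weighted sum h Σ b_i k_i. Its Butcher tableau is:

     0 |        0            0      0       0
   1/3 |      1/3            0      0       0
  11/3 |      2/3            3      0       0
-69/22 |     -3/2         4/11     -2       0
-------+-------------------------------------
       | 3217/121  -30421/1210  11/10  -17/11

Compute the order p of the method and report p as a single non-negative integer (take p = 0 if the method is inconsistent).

2

b = (3217/121, -30421/1210, 11/10, -17/11)
c = (0, 1/3, 11/3, -69/22)
Ac = (0, 0, 1, -238/33)
Σ b_i: 3217/121·1 + (-30421/1210)·1 + 11/10·1 + (-17/11)·1 = 1 ✓
b·c: (-30421/1210)·1/3 + 11/10·11/3 + (-17/11)·(-69/22) = 1/2 ✓
b·c²: (-30421/1210)·1/9 + 11/10·121/9 + (-17/11)·4761/484 = -153661/47916 ≠ 1/3 ⇒ order 2.
b·Ac: 11/10·1 + (-17/11)·(-238/33) = 44453/3630 ≠ 1/6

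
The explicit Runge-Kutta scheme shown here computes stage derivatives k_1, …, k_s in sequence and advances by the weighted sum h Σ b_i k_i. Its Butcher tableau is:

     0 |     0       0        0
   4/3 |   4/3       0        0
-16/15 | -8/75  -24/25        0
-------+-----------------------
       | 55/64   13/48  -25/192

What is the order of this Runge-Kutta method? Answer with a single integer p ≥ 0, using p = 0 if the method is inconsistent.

b = (55/64, 13/48, -25/192)
c = (0, 4/3, -16/15)
Ac = (0, 0, -32/25)
Σ b_i: 55/64·1 + 13/48·1 + (-25/192)·1 = 1 ✓
b·c: 13/48·4/3 + (-25/192)·(-16/15) = 1/2 ✓
b·c²: 13/48·16/9 + (-25/192)·256/225 = 1/3 ✓
b·Ac: (-25/192)·(-32/25) = 1/6 ✓; 3 stages ⇒ order 3.

3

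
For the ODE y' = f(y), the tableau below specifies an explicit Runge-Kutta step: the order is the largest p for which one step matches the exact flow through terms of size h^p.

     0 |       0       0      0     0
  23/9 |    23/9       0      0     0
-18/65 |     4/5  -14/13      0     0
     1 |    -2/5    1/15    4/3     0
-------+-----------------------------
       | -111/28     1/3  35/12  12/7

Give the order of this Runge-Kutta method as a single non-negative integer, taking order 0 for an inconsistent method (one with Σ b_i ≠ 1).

b = (-111/28, 1/3, 35/12, 12/7)
c = (0, 23/9, -18/65, 1)
Ac = (0, 0, -322/117, -349/1755)
Σ b_i: (-111/28)·1 + 1/3·1 + 35/12·1 + 12/7·1 = 1 ✓
b·c: 1/3·23/9 + 35/12·(-18/65) + 12/7·1 = 8641/4914 ≠ 1/2 ⇒ order 1.

1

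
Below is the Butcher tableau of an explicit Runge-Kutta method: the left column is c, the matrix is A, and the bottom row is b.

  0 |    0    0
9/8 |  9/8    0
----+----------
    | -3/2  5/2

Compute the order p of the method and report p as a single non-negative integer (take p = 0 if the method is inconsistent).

1

b = (-3/2, 5/2)
c = (0, 9/8)
Σ b_i: (-3/2)·1 + 5/2·1 = 1 ✓
b·c: 5/2·9/8 = 45/16 ≠ 1/2 ⇒ order 1.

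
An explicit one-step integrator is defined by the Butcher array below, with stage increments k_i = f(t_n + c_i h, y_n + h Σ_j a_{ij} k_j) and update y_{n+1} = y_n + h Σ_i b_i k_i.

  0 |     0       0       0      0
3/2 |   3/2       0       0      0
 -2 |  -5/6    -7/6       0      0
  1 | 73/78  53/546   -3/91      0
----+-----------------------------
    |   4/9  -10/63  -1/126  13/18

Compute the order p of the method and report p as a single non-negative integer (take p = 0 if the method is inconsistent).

b = (4/9, -10/63, -1/126, 13/18)
c = (0, 3/2, -2, 1)
Ac = (0, 0, -7/4, 11/52)
Σ b_i: 4/9·1 + (-10/63)·1 + (-1/126)·1 + 13/18·1 = 1 ✓
b·c: (-10/63)·3/2 + (-1/126)·(-2) + 13/18·1 = 1/2 ✓
b·c²: (-10/63)·9/4 + (-1/126)·4 + 13/18·1 = 1/3 ✓
b·Ac: (-1/126)·(-7/4) + 13/18·11/52 = 1/6 ✓
b·c³: (-10/63)·27/8 + (-1/126)·(-8) + 13/18·1 = 1/4 ✓
b·(c∘Ac): (-1/126)·7/2 + 13/18·11/52 = 1/8 ✓
b·Ac²: (-1/126)·(-21/8) + 13/18·9/104 = 1/12 ✓
b·A²c: 13/18·3/52 = 1/24 ✓; 4 stages ⇒ order 4.

4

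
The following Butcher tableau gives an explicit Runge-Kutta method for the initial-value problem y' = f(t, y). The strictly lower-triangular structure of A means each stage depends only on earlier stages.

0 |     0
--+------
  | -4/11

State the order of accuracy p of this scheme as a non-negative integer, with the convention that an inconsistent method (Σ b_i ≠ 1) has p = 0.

0

b = (-4/11)
c = (0)
Σ b_i: (-4/11)·1 = -4/11 ≠ 1 ⇒ order 0.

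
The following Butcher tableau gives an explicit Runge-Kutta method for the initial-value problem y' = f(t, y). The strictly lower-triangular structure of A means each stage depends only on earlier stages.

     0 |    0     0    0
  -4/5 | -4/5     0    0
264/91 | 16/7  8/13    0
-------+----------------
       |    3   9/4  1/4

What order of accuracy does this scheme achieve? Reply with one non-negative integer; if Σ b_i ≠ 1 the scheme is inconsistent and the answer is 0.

b = (3, 9/4, 1/4)
c = (0, -4/5, 264/91)
Ac = (0, 0, -32/65)
Σ b_i: 3·1 + 9/4·1 + 1/4·1 = 11/2 ≠ 1 ⇒ order 0.

0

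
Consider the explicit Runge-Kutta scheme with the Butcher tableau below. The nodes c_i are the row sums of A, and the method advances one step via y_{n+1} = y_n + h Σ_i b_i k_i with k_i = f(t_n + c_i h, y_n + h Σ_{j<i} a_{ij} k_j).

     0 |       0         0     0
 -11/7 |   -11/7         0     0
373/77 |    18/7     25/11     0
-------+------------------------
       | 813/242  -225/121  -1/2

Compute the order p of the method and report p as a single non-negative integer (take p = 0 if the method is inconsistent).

2

b = (813/242, -225/121, -1/2)
c = (0, -11/7, 373/77)
Ac = (0, 0, -25/7)
Σ b_i: 813/242·1 + (-225/121)·1 + (-1/2)·1 = 1 ✓
b·c: (-225/121)·(-11/7) + (-1/2)·373/77 = 1/2 ✓
b·c²: (-225/121)·121/49 + (-1/2)·139129/5929 = -193579/11858 ≠ 1/3 ⇒ order 2.
b·Ac: (-1/2)·(-25/7) = 25/14 ≠ 1/6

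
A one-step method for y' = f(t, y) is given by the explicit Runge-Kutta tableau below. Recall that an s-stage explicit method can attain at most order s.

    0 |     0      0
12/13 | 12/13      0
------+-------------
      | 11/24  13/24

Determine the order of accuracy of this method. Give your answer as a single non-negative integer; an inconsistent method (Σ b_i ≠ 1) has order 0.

b = (11/24, 13/24)
c = (0, 12/13)
Σ b_i: 11/24·1 + 13/24·1 = 1 ✓
b·c: 13/24·12/13 = 1/2 ✓; 2 stages ⇒ order 2.

2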